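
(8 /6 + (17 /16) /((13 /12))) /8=361 /1248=0.29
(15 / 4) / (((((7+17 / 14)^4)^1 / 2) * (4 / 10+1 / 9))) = 518616 / 160908575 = 0.00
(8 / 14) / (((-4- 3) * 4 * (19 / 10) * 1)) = -10 / 931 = -0.01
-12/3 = -4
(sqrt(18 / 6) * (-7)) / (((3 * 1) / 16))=-112 * sqrt(3) / 3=-64.66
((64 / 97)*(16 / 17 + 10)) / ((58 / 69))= 410688 / 47821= 8.59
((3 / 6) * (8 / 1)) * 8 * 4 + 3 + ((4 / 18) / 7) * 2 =8257 / 63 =131.06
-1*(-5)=5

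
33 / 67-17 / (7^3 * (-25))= 284114 / 574525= 0.49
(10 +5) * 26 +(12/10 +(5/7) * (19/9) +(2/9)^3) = 10020223/25515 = 392.72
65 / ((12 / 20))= 325 / 3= 108.33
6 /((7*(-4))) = -3 /14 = -0.21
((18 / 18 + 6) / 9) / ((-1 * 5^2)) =-7 / 225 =-0.03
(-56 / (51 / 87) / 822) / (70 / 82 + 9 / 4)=-133168 / 3556383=-0.04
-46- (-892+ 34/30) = 12673/15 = 844.87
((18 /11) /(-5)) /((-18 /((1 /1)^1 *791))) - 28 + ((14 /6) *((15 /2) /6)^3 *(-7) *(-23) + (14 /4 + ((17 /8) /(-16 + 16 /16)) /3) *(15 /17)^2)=722.79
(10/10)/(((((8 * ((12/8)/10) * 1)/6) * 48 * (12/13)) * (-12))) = -65/6912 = -0.01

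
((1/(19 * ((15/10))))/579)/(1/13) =26/33003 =0.00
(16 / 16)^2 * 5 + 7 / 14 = 11 / 2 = 5.50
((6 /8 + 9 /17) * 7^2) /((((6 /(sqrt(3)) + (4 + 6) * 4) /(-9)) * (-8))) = 191835 /107984 - 38367 * sqrt(3) /431936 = 1.62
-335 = -335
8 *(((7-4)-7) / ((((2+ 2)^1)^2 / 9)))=-18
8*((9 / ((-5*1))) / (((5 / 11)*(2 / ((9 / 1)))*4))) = -891 / 25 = -35.64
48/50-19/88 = 1637/2200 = 0.74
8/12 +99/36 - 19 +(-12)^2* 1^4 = 128.42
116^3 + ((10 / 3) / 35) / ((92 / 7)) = 215403649 / 138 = 1560896.01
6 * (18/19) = 5.68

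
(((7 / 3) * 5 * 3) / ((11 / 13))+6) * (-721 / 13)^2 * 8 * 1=2166697288 / 1859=1165517.64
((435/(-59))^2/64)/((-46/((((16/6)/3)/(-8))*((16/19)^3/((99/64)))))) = 43059200/54366059583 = 0.00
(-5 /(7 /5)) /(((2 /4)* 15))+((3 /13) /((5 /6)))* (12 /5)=1286 /6825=0.19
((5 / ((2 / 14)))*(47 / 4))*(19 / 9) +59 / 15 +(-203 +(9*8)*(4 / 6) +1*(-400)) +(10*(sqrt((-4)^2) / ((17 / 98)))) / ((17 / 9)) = 22847387 / 52020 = 439.20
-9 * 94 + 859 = 13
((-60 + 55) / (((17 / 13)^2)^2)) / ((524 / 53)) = -7568665 / 43765004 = -0.17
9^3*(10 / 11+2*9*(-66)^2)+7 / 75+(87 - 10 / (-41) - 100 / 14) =13534100417074 / 236775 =57160174.92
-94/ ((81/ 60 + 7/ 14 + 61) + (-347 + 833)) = -1880/ 10977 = -0.17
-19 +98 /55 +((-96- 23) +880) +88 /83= 3400204 /4565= 744.84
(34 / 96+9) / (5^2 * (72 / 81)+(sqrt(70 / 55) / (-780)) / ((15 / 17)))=2480725 * sqrt(154) / 991466661272+52168187500 / 123933332659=0.42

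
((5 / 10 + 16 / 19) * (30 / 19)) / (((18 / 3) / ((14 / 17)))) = 105 / 361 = 0.29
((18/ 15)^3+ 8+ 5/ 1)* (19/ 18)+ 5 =46229/ 2250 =20.55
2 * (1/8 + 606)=4849/4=1212.25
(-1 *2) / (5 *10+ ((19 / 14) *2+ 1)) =-7 / 188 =-0.04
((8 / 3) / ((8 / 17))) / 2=17 / 6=2.83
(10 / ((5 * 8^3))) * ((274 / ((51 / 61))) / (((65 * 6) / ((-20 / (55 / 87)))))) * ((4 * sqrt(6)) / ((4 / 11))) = -242353 * sqrt(6) / 212160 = -2.80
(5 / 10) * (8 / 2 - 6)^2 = 2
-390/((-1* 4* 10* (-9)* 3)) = -0.36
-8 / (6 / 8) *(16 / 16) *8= -256 / 3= -85.33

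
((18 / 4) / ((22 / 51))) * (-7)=-3213 / 44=-73.02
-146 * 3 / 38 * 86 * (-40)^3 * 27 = 1712902736.84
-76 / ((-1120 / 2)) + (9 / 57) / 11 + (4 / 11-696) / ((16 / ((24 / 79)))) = -30184591 / 2311540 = -13.06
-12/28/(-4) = 3/28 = 0.11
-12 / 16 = -3 / 4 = -0.75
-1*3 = -3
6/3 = 2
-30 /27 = -10 /9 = -1.11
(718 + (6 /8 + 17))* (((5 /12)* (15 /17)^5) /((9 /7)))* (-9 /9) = -2897015625 /22717712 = -127.52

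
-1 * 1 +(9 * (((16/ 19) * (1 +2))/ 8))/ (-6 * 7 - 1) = -871/ 817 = -1.07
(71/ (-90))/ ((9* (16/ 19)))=-1349/ 12960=-0.10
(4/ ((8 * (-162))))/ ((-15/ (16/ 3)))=4/ 3645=0.00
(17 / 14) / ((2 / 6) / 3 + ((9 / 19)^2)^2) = 19939113 / 2651180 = 7.52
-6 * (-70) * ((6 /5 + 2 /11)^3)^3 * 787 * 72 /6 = 67105419400915080708096 /921073316796875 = 72855676.28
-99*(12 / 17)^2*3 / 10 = -21384 / 1445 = -14.80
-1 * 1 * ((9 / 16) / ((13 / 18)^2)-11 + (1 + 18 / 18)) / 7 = 765 / 676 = 1.13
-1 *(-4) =4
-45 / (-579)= 15 / 193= 0.08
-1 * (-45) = 45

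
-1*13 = -13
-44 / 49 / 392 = -0.00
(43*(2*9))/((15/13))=3354/5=670.80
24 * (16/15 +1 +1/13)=3344/65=51.45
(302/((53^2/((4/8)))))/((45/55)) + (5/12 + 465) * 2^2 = 47066456/25281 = 1861.73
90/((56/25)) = 1125/28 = 40.18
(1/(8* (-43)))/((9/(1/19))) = -1/58824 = -0.00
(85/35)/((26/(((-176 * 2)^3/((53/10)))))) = -768651.81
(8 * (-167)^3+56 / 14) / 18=-6209950 / 3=-2069983.33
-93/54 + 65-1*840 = -13981/18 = -776.72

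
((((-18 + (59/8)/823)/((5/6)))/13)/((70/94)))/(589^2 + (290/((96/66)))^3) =-0.00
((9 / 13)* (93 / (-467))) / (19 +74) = -9 / 6071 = -0.00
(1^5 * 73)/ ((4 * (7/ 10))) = 365/ 14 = 26.07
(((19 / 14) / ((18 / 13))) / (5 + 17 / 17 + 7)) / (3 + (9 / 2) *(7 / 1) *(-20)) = -1 / 8316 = -0.00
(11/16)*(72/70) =99/140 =0.71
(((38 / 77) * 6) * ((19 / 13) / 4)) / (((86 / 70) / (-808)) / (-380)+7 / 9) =1.39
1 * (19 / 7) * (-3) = -57 / 7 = -8.14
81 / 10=8.10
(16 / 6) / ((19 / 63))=168 / 19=8.84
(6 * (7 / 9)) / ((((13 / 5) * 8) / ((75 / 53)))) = 875 / 2756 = 0.32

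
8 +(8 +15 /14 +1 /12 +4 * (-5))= -239 /84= -2.85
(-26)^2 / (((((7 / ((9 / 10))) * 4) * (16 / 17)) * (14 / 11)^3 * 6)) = 11471889 / 6146560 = 1.87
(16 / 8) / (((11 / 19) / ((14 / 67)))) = 532 / 737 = 0.72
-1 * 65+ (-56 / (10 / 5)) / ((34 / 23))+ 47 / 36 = -50573 / 612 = -82.64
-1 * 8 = -8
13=13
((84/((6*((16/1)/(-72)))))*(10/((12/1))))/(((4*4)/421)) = -44205/32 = -1381.41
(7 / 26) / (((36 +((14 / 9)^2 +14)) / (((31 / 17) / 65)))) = 17577 / 121987580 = 0.00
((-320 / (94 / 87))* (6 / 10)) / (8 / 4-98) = 1.85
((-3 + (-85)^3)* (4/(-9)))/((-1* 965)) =-2456512/8685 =-282.85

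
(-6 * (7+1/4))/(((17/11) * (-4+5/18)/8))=68904/1139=60.50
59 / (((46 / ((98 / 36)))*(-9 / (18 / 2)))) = -2891 / 828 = -3.49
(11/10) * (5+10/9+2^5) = 41.92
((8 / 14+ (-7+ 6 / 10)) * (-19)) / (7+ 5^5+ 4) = 969 / 27440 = 0.04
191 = 191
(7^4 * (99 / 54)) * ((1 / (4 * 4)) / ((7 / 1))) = 3773 / 96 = 39.30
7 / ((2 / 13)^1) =91 / 2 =45.50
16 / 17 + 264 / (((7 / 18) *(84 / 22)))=148888 / 833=178.74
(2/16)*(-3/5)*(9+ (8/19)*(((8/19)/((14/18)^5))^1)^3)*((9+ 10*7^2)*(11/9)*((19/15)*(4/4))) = -3910420166520649952951/6512704879339807400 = -600.43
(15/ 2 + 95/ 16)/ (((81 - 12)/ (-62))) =-6665/ 552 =-12.07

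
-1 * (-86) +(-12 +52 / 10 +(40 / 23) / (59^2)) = 31705148 / 400315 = 79.20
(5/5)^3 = 1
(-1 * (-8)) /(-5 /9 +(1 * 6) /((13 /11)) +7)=234 /337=0.69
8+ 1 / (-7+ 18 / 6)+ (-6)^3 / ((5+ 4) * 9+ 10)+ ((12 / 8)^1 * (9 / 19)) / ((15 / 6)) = 195743 / 34580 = 5.66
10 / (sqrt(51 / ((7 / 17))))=10 * sqrt(21) / 51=0.90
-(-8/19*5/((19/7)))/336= 5/2166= 0.00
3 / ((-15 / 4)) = -4 / 5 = -0.80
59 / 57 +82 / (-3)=-1499 / 57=-26.30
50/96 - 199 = -9527/48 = -198.48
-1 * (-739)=739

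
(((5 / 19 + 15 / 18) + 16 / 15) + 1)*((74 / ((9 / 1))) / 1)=22237 / 855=26.01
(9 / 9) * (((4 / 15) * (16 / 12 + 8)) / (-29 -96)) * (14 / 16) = -98 / 5625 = -0.02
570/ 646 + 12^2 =2463/ 17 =144.88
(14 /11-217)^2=5631129 /121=46538.26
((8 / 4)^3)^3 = 512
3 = 3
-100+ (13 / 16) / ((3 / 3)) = -1587 / 16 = -99.19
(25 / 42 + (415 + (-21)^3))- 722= -401831 / 42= -9567.40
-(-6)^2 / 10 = -18 / 5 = -3.60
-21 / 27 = -0.78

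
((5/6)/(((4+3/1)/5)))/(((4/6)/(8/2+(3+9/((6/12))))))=625/28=22.32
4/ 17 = 0.24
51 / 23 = 2.22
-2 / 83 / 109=-2 / 9047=-0.00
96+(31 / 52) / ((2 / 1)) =10015 / 104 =96.30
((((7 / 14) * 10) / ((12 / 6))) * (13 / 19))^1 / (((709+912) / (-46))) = -1495 / 30799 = -0.05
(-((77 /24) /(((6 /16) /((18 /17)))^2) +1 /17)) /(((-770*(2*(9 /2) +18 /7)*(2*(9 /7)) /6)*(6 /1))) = 51863 /46349820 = 0.00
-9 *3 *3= -81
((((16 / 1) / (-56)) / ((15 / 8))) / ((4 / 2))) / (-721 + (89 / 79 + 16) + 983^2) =-632 / 8009528625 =-0.00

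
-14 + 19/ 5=-51/ 5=-10.20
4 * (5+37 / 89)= 21.66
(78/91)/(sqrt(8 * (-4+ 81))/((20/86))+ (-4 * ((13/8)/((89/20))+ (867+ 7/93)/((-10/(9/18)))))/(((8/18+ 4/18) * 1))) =9816979994/2448374988997-327319483 * sqrt(154)/2448374988997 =0.00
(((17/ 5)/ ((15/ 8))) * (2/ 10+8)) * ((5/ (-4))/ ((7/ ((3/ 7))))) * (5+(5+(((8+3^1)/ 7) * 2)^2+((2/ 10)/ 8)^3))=-43448226153/ 1920800000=-22.62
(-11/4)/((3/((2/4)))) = -11/24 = -0.46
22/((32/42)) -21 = 63/8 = 7.88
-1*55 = -55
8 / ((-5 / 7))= -56 / 5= -11.20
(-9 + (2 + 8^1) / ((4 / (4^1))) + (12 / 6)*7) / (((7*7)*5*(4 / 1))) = 3 / 196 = 0.02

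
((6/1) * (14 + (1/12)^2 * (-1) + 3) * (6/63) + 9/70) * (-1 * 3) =-1771/60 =-29.52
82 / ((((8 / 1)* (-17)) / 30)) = -615 / 34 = -18.09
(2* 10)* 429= 8580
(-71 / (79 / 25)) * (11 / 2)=-19525 / 158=-123.58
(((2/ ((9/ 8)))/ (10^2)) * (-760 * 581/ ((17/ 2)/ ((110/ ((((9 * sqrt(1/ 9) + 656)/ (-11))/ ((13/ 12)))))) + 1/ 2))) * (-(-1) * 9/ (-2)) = -79379872/ 8479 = -9361.94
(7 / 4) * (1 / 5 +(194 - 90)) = 3647 / 20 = 182.35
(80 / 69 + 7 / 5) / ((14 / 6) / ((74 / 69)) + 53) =65342 / 1408635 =0.05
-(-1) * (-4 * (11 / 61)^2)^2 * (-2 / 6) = -234256 / 41537523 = -0.01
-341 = -341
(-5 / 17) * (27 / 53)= -135 / 901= -0.15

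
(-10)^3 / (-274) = 500 / 137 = 3.65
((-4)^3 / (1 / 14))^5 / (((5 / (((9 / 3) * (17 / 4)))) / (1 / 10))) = -3681461282537472 / 25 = -147258451301498.88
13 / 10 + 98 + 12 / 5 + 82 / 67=68959 / 670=102.92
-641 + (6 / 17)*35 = -10687 / 17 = -628.65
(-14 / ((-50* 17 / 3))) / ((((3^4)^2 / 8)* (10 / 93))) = 868 / 1549125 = 0.00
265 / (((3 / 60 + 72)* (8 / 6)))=3975 / 1441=2.76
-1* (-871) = 871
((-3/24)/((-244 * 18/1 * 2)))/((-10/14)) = -7/351360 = -0.00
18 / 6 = 3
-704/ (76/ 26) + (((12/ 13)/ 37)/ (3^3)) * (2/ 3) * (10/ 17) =-1010283184/ 4194801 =-240.84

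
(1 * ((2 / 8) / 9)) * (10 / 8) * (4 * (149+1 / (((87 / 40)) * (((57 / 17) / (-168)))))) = 1041085 / 59508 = 17.49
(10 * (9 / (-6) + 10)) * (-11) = -935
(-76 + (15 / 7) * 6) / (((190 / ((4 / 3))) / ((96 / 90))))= -14144 / 29925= -0.47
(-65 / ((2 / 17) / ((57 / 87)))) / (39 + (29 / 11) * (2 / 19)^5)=-9.28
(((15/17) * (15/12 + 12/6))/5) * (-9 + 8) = -39/68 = -0.57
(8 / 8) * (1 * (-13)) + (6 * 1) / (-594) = -13.01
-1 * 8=-8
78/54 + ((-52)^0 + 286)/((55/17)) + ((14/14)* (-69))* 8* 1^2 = -228614/495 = -461.85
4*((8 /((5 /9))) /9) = 32 /5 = 6.40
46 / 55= 0.84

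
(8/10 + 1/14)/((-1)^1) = -61/70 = -0.87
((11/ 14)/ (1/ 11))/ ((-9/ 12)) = -242/ 21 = -11.52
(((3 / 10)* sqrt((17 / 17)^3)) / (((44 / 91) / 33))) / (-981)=-0.02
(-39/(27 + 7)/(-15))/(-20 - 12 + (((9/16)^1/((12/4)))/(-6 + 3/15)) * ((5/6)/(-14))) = -84448/35336115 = -0.00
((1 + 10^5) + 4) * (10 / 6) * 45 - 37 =7500338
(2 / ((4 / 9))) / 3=1.50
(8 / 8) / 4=1 / 4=0.25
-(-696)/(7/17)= 11832/7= 1690.29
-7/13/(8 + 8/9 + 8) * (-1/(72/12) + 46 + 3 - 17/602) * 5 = -661065/84968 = -7.78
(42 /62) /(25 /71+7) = 497 /5394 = 0.09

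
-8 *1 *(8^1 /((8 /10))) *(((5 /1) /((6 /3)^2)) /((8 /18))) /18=-25 /2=-12.50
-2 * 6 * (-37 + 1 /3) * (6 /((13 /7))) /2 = 9240 /13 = 710.77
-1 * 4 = -4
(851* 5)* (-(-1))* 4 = 17020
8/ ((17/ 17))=8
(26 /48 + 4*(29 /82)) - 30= -27595 /984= -28.04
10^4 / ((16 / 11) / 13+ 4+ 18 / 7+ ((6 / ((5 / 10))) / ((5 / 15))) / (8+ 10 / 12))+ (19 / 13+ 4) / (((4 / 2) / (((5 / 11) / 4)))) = 303564474515 / 326489592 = 929.78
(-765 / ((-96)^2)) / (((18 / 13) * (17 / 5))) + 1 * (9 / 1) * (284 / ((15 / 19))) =298375591 / 92160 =3237.58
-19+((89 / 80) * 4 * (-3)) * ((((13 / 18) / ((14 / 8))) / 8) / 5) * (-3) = -52043 / 2800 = -18.59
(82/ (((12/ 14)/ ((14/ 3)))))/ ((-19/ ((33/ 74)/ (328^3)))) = -539/ 1815157248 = -0.00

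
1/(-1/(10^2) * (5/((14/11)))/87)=-24360/11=-2214.55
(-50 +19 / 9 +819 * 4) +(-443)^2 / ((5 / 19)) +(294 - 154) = 33710144 / 45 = 749114.31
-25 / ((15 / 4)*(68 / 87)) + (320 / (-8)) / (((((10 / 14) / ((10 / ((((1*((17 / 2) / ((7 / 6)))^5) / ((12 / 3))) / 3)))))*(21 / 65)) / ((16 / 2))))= -5739547235 / 345025251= -16.64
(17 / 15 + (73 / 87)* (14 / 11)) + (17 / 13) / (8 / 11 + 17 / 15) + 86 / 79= 2007869174 / 502885955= 3.99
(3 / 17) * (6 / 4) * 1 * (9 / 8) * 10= 405 / 136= 2.98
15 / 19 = 0.79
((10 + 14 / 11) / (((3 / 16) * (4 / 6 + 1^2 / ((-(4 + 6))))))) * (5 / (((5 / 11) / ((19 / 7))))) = 376960 / 119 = 3167.73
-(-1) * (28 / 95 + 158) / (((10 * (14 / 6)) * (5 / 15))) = 67671 / 3325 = 20.35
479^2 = 229441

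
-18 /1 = -18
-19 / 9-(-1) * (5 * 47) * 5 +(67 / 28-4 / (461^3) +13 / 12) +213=8575505002678 / 6172247403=1389.37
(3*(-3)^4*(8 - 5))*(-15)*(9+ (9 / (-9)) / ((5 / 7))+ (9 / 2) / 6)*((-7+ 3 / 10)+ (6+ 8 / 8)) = -1095687 / 40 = -27392.18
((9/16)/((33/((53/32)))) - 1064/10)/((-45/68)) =50922293/316800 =160.74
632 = 632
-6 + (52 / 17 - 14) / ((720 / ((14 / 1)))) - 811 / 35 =-29.38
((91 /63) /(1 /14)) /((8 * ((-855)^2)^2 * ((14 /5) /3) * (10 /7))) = 91 /25651082430000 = 0.00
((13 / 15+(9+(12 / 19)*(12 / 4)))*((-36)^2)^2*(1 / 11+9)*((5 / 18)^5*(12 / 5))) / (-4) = -335200000 / 1881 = -178203.08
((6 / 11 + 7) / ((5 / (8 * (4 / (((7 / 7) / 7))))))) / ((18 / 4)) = 37184 / 495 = 75.12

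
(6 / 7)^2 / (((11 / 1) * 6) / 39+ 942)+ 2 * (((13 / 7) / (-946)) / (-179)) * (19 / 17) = 173705506 / 216308182937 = 0.00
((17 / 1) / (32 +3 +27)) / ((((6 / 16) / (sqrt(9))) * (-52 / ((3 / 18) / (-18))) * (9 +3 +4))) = 17 / 696384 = 0.00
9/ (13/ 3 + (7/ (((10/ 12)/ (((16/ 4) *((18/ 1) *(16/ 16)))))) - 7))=135/ 9032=0.01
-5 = -5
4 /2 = 2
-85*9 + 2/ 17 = -13003/ 17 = -764.88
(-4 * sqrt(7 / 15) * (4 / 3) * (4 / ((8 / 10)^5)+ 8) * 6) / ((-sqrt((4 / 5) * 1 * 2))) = 5173 * sqrt(42) / 96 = 349.22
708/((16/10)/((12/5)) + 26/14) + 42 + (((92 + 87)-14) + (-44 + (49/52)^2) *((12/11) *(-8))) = 85105551/98527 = 863.78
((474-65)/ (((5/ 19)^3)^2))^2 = 370245532976306478241/ 244140625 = 1516525703070.95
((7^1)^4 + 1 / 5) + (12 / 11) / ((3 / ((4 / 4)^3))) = 132086 / 55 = 2401.56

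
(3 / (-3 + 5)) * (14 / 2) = 21 / 2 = 10.50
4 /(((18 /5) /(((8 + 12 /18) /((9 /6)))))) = 520 /81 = 6.42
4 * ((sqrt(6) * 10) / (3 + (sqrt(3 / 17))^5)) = -3468 * sqrt(34) / 141983 + 5679428 * sqrt(6) / 425949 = 32.52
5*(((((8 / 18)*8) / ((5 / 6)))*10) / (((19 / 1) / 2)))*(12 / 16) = 320 / 19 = 16.84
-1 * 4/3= -1.33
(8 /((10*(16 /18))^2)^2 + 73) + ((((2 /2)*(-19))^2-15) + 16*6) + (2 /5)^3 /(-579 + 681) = 134477298451 /261120000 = 515.00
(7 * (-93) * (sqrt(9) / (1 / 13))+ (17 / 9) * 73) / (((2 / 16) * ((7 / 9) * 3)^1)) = -1818080 / 21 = -86575.24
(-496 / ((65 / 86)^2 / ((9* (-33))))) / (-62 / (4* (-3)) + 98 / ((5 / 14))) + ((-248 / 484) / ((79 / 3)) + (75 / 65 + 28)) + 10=65139454752923 / 67744776385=961.54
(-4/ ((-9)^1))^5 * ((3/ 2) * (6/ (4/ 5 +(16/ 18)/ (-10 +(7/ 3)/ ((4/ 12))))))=1280/ 4131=0.31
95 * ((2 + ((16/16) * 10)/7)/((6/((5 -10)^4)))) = 237500/7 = 33928.57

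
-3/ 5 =-0.60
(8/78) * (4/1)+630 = 24586/39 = 630.41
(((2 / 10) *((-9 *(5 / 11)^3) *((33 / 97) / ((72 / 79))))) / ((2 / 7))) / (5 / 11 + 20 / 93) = -771435 / 2338864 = -0.33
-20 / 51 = -0.39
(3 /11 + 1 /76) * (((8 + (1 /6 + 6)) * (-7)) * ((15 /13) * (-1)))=711025 /21736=32.71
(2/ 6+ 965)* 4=11584/ 3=3861.33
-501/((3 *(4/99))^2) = -545589/16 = -34099.31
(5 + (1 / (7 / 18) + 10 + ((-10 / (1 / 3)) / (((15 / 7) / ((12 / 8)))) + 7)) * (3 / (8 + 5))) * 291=123675 / 91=1359.07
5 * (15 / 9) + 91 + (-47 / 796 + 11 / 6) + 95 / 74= 9046895 / 88356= 102.39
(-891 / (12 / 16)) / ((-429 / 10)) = 360 / 13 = 27.69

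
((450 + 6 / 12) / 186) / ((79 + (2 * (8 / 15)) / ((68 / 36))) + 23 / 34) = 76585 / 2537226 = 0.03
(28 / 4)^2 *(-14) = -686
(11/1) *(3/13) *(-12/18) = -22/13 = -1.69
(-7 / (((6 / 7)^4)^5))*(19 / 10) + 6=-10393001911178617573 / 36561584400629760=-284.26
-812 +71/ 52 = -42153/ 52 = -810.63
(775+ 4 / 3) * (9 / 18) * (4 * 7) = 32606 / 3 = 10868.67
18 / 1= 18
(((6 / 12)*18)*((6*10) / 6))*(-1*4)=-360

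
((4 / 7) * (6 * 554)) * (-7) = -13296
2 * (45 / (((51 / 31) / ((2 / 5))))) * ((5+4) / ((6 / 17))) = 558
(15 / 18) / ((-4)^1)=-5 / 24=-0.21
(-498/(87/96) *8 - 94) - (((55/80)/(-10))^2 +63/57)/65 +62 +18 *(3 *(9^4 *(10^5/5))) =6496784220304086929/916864000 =7085875571.84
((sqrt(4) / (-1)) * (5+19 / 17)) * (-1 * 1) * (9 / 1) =1872 / 17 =110.12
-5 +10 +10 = 15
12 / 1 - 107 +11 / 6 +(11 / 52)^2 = -755405 / 8112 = -93.12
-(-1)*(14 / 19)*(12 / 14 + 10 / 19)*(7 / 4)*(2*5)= 17.84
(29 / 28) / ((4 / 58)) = 15.02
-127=-127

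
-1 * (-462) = 462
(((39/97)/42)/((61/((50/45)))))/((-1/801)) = -5785/41419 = -0.14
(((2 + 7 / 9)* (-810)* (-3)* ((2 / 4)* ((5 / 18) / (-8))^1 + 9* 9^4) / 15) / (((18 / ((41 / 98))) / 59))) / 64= 1028444320825 / 1806336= 569353.83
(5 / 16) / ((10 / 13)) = 13 / 32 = 0.41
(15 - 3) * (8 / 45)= 32 / 15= 2.13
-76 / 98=-38 / 49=-0.78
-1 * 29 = -29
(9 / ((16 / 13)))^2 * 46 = 2459.74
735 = 735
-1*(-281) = 281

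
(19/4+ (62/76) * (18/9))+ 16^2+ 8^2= 24805/76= 326.38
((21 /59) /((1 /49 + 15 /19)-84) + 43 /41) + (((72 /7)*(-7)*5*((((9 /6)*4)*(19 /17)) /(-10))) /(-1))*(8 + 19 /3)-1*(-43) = -10880486880147 /3184976350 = -3416.19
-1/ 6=-0.17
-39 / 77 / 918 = -13 / 23562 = -0.00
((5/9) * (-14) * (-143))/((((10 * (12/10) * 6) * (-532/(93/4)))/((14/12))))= -0.79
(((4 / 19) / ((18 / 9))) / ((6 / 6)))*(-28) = -56 / 19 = -2.95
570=570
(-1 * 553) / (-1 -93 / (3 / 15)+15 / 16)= 1264 / 1063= 1.19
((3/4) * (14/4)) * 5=13.12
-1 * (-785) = 785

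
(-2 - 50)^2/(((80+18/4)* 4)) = 8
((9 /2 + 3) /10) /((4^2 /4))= 3 /16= 0.19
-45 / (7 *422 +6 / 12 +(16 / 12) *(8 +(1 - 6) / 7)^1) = -70 / 4611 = -0.02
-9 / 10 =-0.90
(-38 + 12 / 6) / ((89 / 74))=-2664 / 89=-29.93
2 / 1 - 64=-62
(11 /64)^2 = 121 /4096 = 0.03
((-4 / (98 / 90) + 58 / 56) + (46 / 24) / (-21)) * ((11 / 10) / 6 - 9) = 1273303 / 52920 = 24.06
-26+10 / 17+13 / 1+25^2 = 612.59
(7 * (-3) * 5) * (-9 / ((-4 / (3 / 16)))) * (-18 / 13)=25515 / 416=61.33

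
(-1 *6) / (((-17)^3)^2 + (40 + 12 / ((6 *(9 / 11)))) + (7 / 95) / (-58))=-297540 / 1196984151467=-0.00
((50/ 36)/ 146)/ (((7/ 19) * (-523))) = -475/ 9621108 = -0.00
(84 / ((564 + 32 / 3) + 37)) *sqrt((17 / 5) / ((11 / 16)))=1008 *sqrt(935) / 100925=0.31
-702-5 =-707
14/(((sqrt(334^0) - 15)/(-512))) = 512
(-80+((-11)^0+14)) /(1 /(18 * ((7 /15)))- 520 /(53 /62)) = 28938 /270763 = 0.11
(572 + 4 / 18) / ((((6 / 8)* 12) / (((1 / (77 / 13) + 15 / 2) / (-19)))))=-3041075 / 118503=-25.66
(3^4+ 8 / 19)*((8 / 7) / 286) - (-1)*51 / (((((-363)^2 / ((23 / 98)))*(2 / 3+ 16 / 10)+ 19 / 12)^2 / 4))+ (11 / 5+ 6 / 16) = 2.90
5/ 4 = 1.25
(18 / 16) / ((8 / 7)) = 0.98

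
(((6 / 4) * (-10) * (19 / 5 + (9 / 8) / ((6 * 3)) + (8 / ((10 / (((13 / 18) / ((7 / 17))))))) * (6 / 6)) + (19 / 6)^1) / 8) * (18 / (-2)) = 76425 / 896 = 85.30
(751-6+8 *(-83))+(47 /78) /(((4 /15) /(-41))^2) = 5959221 /416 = 14325.05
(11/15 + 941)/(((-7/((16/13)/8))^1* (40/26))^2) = 1009/5250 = 0.19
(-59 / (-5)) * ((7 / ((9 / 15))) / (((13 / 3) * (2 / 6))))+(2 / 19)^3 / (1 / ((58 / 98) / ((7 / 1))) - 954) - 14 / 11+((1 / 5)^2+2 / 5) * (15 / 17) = 94.42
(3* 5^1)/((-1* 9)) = -5/3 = -1.67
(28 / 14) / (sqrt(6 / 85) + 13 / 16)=35360 / 12829- 512*sqrt(510) / 12829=1.85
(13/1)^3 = 2197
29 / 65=0.45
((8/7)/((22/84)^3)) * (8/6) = 112896/1331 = 84.82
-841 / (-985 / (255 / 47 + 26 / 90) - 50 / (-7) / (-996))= 8858210109 / 1815649700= 4.88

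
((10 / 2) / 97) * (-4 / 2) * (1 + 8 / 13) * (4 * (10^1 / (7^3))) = -1200 / 61789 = -0.02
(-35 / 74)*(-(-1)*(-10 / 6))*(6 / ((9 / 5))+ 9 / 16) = 32725 / 10656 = 3.07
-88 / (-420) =22 / 105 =0.21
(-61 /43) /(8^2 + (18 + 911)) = -0.00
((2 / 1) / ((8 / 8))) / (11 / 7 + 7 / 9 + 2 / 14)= 126 / 157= 0.80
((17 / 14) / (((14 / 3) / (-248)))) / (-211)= 3162 / 10339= 0.31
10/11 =0.91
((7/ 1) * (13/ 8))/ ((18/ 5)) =455/ 144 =3.16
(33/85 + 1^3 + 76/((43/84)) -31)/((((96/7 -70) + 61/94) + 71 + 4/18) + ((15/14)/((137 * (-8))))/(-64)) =180450356954112/23662788398015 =7.63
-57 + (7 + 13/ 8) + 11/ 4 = -365/ 8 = -45.62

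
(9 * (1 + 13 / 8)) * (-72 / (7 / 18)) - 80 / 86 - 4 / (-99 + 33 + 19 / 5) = -58505082 / 13373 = -4374.87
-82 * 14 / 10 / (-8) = 287 / 20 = 14.35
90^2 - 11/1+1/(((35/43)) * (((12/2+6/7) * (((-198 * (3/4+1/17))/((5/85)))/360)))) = 14681492/1815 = 8088.98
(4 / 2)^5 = 32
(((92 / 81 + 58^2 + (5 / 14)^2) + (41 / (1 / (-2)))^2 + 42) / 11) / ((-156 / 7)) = -160843937 / 3891888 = -41.33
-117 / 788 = -0.15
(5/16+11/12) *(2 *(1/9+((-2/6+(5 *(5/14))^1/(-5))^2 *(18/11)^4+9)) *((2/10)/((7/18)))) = 2386512889/150655890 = 15.84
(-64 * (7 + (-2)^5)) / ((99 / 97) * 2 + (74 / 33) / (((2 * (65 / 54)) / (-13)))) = -533500 / 3357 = -158.92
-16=-16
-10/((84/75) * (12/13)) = -1625/168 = -9.67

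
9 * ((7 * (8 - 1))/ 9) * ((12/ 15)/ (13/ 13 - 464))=-196/ 2315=-0.08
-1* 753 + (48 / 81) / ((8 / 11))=-20309 / 27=-752.19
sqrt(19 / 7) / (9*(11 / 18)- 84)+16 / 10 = 8 / 5- 2*sqrt(133) / 1099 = 1.58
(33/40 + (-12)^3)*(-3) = 207261/40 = 5181.52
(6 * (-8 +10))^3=1728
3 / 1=3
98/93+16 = 1586/93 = 17.05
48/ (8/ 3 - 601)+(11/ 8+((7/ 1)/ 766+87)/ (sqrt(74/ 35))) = 18593/ 14360+66649 * sqrt(2590)/ 56684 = 61.13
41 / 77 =0.53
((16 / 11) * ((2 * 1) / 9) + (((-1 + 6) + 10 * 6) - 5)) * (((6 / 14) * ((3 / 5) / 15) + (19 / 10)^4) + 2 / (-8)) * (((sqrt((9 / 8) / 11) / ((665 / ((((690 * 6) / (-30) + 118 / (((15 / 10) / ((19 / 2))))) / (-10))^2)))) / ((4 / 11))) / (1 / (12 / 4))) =93122209686493 * sqrt(22) / 38403750000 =11373.42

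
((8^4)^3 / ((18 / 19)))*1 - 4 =652835028956 / 9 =72537225439.56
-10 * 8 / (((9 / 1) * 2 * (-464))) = 5 / 522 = 0.01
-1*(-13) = 13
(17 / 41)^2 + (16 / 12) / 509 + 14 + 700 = 1833205345 / 2566887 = 714.17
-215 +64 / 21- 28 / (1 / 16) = -13859 / 21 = -659.95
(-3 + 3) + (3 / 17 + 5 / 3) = 1.84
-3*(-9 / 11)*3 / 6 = 27 / 22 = 1.23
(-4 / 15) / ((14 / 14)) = -0.27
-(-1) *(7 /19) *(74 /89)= 518 /1691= 0.31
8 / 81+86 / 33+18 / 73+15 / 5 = 387097 / 65043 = 5.95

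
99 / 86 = 1.15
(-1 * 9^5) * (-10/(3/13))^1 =2558790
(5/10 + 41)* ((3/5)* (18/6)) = 74.70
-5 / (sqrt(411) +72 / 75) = 1000 / 85433 - 3125 *sqrt(411) / 256299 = -0.24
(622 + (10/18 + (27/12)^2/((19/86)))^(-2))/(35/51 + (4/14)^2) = 1602349925306298/1978219282631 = 810.00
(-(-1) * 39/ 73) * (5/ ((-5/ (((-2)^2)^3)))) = -34.19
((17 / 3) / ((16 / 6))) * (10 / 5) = 17 / 4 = 4.25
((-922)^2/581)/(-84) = -212521/12201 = -17.42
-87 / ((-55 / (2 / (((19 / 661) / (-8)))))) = -920112 / 1045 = -880.49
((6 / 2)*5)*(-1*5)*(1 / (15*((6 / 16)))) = -40 / 3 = -13.33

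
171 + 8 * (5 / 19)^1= 173.11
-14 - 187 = -201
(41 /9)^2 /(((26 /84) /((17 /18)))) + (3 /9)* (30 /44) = 4416653 /69498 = 63.55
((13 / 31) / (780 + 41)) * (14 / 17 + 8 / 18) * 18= 5044 / 432667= 0.01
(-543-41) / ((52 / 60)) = -8760 / 13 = -673.85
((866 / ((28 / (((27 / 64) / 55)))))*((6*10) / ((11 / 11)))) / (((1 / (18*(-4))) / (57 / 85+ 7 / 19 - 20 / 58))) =-2565660096 / 3606295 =-711.44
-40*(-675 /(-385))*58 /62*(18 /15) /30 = -6264 /2387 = -2.62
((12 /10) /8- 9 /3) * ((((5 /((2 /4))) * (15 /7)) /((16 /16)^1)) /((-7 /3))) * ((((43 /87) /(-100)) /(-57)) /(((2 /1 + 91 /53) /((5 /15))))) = 2279 /11197480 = 0.00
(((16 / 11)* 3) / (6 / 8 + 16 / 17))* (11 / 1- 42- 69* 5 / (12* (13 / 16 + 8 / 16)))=-109888 / 805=-136.51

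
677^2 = 458329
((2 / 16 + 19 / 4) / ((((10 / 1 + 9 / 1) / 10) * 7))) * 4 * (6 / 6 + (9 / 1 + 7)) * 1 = 3315 / 133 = 24.92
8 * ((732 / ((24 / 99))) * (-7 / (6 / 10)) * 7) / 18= -328790 / 3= -109596.67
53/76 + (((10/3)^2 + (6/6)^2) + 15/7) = 71587/4788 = 14.95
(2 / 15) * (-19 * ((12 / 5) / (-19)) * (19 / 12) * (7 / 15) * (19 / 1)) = 5054 / 1125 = 4.49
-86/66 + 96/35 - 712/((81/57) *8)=-636068/10395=-61.19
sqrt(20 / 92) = sqrt(115) / 23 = 0.47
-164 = -164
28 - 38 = -10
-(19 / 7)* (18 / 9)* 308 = -1672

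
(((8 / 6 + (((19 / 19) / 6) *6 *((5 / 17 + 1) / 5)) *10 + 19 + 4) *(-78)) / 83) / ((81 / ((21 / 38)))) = -124943 / 723843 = -0.17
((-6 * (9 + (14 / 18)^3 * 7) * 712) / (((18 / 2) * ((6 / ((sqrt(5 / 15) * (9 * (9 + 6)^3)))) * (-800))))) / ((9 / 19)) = 37886855 * sqrt(3) / 1458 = 45008.20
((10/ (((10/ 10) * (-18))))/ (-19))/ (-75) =-1/ 2565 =-0.00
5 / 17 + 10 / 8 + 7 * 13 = 6293 / 68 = 92.54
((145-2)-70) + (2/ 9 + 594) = 6005/ 9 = 667.22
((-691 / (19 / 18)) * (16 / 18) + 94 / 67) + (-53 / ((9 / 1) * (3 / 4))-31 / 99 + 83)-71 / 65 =-12453492011 / 24575265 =-506.75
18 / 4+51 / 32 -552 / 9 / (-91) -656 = -5671693 / 8736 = -649.23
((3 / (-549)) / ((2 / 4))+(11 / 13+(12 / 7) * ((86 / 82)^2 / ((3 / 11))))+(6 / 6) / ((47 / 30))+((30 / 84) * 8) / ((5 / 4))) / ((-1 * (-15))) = 14042700029 / 19735553565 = 0.71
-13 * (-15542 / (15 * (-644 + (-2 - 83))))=-18.48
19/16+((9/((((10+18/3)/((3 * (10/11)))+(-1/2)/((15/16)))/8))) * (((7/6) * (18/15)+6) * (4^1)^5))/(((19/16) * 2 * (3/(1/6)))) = 3639053/1520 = 2394.11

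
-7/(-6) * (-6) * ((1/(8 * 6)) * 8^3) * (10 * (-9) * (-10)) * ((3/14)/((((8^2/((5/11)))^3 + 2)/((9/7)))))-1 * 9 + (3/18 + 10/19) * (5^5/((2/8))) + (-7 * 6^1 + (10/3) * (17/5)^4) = 26267628134215309/2900346910125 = 9056.72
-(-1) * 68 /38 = 34 /19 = 1.79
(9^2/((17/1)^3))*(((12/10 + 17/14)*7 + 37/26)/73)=96471/23312185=0.00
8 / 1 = 8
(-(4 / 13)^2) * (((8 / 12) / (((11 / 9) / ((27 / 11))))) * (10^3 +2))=-2597184 / 20449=-127.01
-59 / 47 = -1.26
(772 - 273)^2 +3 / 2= 249002.50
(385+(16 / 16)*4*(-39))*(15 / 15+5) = 1374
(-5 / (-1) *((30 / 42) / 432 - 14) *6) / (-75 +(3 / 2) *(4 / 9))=211655 / 37464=5.65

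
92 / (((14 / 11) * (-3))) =-506 / 21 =-24.10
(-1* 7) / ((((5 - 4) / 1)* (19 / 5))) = -35 / 19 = -1.84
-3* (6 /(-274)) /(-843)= -3 /38497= -0.00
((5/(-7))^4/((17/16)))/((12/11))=27500/122451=0.22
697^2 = 485809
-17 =-17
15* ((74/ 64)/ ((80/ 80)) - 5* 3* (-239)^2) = -12852207.66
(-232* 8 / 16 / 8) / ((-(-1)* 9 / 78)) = -377 / 3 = -125.67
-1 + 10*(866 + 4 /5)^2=37567107 /5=7513421.40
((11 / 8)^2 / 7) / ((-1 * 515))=-121 / 230720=-0.00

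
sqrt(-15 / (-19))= sqrt(285) / 19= 0.89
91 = 91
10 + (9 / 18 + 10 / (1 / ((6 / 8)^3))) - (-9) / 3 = 567 / 32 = 17.72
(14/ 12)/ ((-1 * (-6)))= 7/ 36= 0.19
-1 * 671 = -671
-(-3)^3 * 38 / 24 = 171 / 4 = 42.75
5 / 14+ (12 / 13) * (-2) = -271 / 182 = -1.49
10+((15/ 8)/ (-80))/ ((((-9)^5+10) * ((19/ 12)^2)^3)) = 27775417753574/ 2777541768359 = 10.00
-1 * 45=-45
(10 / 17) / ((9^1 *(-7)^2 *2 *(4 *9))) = 5 / 269892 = 0.00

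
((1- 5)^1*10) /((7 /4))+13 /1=-9.86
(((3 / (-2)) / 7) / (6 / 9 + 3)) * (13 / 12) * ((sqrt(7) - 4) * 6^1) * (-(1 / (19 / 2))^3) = -936 / 528143 + 234 * sqrt(7) / 528143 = -0.00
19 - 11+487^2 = 237177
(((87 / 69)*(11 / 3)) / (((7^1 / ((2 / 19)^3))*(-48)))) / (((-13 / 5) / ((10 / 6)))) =7975 / 775217898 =0.00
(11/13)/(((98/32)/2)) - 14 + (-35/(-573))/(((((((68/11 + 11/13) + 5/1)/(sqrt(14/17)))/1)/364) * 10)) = -8566/637 + 91091 * sqrt(238)/8377260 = -13.28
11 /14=0.79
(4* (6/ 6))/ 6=2/ 3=0.67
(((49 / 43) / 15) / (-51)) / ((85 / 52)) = -2548 / 2796075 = -0.00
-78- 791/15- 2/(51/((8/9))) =-300113/2295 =-130.77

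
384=384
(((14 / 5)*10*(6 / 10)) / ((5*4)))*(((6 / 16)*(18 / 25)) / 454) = 567 / 1135000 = 0.00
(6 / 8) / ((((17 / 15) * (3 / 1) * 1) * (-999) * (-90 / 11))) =11 / 407592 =0.00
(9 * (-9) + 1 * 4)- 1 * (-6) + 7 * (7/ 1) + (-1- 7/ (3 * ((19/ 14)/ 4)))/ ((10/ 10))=-1703/ 57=-29.88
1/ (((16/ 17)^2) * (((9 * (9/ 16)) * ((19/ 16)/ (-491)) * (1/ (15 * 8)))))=-5675960/ 513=-11064.25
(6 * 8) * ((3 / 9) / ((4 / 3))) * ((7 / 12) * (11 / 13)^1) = 77 / 13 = 5.92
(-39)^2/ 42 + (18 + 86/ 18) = 7433/ 126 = 58.99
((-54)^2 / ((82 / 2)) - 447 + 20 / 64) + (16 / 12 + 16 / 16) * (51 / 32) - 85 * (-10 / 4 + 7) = -989703 / 1312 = -754.35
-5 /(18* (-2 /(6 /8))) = 5 /48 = 0.10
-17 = -17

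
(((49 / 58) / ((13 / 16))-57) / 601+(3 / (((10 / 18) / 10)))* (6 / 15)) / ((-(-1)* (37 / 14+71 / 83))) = 28311933622 / 4605177525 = 6.15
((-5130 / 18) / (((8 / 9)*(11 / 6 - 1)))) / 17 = -1539 / 68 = -22.63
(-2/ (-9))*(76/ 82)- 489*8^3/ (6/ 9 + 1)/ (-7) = 277160036/ 12915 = 21460.32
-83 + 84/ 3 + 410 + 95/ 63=22460/ 63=356.51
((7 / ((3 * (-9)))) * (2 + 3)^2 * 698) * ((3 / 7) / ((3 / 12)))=-69800 / 9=-7755.56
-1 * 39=-39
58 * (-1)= -58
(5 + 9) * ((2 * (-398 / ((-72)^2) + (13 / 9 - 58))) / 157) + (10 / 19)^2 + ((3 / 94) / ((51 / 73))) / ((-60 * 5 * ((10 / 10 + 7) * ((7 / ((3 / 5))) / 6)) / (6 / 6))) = -1008886639593803 / 102706205364000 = -9.82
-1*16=-16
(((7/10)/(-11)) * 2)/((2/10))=-7/11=-0.64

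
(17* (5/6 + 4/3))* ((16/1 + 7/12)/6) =101.80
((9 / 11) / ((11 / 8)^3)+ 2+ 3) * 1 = 77813 / 14641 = 5.31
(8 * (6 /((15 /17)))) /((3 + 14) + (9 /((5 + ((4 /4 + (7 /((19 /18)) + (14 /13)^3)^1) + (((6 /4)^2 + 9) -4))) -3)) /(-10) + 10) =823424240 /407933451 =2.02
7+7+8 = 22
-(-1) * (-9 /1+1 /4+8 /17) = -563 /68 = -8.28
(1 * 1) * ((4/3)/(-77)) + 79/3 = 6079/231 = 26.32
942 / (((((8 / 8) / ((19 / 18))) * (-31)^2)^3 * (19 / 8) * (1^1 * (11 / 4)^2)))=1813664 / 26095270732443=0.00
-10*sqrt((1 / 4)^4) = -5 / 8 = -0.62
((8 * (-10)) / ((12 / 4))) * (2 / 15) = -32 / 9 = -3.56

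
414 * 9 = 3726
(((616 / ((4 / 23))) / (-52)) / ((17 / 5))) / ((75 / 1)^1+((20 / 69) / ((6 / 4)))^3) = -15708314853 / 58812053690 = -0.27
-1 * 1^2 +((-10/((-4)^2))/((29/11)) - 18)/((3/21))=-29849/232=-128.66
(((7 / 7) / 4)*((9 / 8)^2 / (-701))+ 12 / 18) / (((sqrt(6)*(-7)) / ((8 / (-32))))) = 0.01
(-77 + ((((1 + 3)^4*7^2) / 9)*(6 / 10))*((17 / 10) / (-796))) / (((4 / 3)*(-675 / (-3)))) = -1175881 / 4477500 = -0.26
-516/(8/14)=-903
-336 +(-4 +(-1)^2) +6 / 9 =-1015 / 3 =-338.33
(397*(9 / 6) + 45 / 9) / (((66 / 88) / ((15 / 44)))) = 6005 / 22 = 272.95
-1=-1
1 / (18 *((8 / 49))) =49 / 144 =0.34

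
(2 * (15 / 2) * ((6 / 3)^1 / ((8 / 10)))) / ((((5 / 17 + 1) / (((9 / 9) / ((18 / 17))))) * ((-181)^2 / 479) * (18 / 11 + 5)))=3460775 / 57397272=0.06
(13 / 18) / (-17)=-13 / 306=-0.04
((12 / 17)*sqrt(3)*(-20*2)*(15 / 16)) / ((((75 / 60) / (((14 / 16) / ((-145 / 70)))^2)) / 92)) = -4970070*sqrt(3) / 14297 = -602.11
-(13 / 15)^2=-169 / 225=-0.75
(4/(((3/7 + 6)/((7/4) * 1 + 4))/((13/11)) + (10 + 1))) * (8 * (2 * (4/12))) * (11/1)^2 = 216.08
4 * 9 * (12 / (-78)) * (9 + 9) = -1296 / 13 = -99.69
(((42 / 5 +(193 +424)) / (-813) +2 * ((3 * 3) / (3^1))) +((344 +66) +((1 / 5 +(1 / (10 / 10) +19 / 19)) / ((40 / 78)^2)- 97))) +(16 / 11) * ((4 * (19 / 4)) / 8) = 5903288533 / 17886000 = 330.05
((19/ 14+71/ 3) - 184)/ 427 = -6677/ 17934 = -0.37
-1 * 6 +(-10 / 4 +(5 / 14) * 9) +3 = -16 / 7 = -2.29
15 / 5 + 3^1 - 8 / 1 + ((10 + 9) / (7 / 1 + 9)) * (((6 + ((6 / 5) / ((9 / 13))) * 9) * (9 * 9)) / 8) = 41233 / 160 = 257.71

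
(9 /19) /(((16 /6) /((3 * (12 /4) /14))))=0.11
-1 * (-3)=3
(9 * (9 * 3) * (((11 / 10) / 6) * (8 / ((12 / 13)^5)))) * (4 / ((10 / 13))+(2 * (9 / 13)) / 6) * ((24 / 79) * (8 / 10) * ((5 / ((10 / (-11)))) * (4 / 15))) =-1219925993 / 1185000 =-1029.47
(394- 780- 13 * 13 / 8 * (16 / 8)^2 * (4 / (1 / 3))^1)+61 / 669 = -936539 / 669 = -1399.91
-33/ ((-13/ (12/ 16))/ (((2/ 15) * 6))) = 99/ 65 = 1.52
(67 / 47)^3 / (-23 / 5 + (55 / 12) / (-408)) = -7362678240 / 11719851709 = -0.63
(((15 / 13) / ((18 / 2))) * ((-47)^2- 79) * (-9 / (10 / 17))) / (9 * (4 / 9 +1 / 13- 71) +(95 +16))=54315 / 6803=7.98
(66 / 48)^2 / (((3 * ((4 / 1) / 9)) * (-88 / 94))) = -1551 / 1024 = -1.51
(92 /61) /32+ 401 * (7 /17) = 1370207 /8296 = 165.16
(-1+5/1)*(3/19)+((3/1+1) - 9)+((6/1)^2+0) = 601/19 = 31.63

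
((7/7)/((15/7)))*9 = 21/5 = 4.20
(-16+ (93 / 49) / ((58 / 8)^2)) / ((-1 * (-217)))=-657856 / 8942353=-0.07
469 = 469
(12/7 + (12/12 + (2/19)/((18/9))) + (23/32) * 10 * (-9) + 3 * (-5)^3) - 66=-1070215/2128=-502.92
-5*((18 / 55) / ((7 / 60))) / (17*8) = -135 / 1309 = -0.10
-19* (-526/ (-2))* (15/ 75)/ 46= -4997/ 230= -21.73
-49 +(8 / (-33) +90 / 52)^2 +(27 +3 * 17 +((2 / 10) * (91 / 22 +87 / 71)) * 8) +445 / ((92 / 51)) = 172196016275 / 601077906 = 286.48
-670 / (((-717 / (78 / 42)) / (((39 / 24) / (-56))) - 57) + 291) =-56615 / 1144029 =-0.05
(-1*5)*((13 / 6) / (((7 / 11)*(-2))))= 715 / 84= 8.51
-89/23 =-3.87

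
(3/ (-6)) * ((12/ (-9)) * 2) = 4/ 3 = 1.33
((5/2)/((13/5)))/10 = 5/52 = 0.10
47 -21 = 26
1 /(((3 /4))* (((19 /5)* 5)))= 4 /57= 0.07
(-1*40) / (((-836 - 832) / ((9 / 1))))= 0.22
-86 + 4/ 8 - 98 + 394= 421/ 2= 210.50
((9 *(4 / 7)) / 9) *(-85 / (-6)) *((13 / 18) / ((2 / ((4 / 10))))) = 221 / 189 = 1.17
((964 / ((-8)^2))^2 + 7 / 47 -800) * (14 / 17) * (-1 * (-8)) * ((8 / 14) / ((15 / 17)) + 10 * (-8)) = 14360204083 / 47940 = 299545.35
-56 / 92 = -14 / 23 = -0.61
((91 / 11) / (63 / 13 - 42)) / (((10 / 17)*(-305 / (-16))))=-22984 / 1157475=-0.02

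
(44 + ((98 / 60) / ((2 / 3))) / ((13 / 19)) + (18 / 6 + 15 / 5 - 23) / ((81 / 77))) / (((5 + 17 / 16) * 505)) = 0.01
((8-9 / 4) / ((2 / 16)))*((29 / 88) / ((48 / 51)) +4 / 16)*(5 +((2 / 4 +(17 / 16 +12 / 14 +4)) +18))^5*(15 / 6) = 1521033838.04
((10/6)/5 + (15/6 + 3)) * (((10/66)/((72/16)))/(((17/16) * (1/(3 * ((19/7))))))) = 7600/5049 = 1.51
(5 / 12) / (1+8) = 5 / 108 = 0.05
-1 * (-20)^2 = -400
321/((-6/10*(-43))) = 12.44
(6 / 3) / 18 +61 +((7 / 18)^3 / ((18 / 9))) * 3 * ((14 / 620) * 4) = 61.12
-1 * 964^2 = -929296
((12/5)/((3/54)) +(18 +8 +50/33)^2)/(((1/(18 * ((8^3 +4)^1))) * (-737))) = -4496985408/445885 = -10085.53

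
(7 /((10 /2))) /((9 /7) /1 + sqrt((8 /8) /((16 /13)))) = 7056 /3295 - 1372*sqrt(13) /3295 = 0.64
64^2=4096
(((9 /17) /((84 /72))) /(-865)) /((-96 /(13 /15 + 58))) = 2649 /8234800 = 0.00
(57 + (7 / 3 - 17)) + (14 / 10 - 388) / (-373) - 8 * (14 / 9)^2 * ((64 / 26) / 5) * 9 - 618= -144102832 / 218205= -660.40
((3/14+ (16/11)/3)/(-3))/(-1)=323/1386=0.23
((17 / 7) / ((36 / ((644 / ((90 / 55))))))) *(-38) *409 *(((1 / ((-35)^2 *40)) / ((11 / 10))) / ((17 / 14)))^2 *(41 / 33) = -7328053 / 61231747500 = -0.00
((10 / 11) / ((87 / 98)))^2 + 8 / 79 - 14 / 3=-254444606 / 72352071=-3.52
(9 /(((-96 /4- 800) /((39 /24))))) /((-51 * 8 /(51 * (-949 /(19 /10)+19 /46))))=-51032943 /46091264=-1.11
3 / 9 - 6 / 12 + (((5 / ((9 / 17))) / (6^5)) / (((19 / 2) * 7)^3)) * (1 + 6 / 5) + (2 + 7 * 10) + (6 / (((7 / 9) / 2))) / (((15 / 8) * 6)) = 7533087883829 / 102904342380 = 73.20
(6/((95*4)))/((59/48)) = 72/5605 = 0.01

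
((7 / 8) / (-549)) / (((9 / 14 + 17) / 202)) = -4949 / 271206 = -0.02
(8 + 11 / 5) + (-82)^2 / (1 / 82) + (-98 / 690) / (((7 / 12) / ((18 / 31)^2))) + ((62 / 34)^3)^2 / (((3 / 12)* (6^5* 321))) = 917837031477750328134571 / 1664623606856352840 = 551378.12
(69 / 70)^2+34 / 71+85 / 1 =30076131 / 347900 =86.45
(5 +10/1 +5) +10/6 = 65/3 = 21.67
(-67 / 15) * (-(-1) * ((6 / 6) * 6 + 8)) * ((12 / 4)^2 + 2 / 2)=-1876 / 3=-625.33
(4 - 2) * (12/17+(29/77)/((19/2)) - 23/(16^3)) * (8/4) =75375999/25467904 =2.96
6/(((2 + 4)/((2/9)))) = 0.22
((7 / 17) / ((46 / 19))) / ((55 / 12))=798 / 21505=0.04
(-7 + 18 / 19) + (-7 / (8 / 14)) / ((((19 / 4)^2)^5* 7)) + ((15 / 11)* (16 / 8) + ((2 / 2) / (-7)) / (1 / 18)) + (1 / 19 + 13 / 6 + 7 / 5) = -32255543821159541 / 14162763055520310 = -2.28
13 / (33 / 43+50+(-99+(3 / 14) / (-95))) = -743470 / 2758549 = -0.27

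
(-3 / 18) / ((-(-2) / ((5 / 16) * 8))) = -0.21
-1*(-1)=1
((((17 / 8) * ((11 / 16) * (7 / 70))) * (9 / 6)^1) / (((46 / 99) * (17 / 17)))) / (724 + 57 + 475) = 55539 / 147906560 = 0.00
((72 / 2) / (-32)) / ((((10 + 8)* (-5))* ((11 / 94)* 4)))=47 / 1760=0.03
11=11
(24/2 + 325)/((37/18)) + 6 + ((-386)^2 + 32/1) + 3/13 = 71764323/481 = 149198.18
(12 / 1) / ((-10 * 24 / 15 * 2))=-3 / 8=-0.38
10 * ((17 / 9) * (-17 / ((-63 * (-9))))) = -2890 / 5103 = -0.57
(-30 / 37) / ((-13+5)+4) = 0.20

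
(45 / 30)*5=15 / 2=7.50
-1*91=-91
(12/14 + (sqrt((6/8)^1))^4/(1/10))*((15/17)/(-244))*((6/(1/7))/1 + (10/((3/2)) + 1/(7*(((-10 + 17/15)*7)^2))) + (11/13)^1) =-5316142809945/4580443576072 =-1.16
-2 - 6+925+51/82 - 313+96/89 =4420403/7298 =605.70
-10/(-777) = 10/777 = 0.01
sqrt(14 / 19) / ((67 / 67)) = sqrt(266) / 19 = 0.86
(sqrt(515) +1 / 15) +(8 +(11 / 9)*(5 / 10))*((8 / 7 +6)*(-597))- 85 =-1288181 / 35 +sqrt(515) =-36782.48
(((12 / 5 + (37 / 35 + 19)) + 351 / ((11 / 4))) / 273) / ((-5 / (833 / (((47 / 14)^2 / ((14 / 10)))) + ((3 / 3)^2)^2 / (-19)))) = -418054723938 / 36761349625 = -11.37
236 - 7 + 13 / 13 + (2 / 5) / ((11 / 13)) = 12676 / 55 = 230.47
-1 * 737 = -737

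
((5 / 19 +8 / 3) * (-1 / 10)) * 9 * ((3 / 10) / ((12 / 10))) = -501 / 760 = -0.66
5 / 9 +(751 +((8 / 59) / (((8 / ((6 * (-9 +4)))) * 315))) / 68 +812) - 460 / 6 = 187910041 / 126378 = 1486.89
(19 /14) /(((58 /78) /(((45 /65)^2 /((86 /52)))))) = 4617 /8729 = 0.53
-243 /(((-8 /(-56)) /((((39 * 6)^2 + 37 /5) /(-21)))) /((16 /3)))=118288944 /5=23657788.80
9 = 9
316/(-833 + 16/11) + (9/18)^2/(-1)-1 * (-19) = 672121/36588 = 18.37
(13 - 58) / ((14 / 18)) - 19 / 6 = -2563 / 42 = -61.02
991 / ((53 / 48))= 47568 / 53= 897.51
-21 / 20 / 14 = -3 / 40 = -0.08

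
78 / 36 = 13 / 6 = 2.17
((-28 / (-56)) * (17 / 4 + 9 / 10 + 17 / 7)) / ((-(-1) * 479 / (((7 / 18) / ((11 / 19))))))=0.01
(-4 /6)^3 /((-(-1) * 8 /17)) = -17 /27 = -0.63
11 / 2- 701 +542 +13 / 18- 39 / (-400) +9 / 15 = -547489 / 3600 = -152.08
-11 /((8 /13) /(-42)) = 750.75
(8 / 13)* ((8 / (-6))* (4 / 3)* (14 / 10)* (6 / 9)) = -1792 / 1755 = -1.02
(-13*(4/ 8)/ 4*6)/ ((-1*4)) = 39/ 16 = 2.44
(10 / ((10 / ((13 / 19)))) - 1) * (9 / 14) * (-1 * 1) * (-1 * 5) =-135 / 133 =-1.02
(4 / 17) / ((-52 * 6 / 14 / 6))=-14 / 221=-0.06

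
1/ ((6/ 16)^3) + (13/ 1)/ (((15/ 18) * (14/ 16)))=34768/ 945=36.79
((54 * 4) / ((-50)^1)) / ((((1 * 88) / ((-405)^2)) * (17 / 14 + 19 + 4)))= -413343 / 1243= -332.54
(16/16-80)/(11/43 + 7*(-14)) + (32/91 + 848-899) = -19062500/382473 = -49.84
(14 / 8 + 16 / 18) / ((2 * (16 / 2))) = 95 / 576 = 0.16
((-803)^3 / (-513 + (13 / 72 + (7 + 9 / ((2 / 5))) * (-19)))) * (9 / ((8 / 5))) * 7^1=1467910912545 / 77279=18994952.22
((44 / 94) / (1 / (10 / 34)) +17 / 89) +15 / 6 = 402301 / 142222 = 2.83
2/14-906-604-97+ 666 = -6586/7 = -940.86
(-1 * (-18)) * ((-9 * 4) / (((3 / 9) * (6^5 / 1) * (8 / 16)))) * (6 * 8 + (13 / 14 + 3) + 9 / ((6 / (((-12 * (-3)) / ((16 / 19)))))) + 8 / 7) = -6563 / 112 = -58.60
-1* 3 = -3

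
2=2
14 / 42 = 1 / 3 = 0.33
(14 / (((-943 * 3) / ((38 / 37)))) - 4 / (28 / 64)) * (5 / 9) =-33513980 / 6594399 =-5.08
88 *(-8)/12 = -176/3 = -58.67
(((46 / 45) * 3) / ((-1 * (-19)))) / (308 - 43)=46 / 75525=0.00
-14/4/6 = -7/12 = -0.58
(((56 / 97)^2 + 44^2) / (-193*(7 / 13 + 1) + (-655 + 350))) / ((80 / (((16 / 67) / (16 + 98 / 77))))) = -260531128 / 468625830125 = -0.00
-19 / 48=-0.40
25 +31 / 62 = 51 / 2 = 25.50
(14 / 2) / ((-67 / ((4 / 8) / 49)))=-1 / 938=-0.00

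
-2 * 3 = -6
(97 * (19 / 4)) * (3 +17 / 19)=3589 / 2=1794.50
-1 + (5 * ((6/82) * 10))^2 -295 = -475076/1681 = -282.62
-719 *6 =-4314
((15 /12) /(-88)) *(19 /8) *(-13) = 1235 /2816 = 0.44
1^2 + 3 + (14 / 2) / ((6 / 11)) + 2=18.83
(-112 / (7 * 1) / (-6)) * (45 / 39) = 40 / 13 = 3.08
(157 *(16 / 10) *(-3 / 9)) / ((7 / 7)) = -1256 / 15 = -83.73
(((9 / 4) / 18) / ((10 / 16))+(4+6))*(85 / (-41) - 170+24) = -309621 / 205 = -1510.35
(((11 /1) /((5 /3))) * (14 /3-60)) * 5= -1826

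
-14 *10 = -140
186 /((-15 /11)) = -682 /5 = -136.40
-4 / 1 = -4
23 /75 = 0.31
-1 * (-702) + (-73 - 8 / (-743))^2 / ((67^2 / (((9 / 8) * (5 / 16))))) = 222808808244861 / 317202939008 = 702.42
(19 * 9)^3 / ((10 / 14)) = 35001477 / 5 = 7000295.40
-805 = -805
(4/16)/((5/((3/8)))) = 0.02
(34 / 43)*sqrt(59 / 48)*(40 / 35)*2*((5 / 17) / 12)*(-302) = -3020*sqrt(177) / 2709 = -14.83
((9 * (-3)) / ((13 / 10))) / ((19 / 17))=-4590 / 247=-18.58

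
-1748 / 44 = -437 / 11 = -39.73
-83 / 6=-13.83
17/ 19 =0.89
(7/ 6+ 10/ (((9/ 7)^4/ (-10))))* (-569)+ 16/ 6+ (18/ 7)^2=12967592107/ 642978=20168.02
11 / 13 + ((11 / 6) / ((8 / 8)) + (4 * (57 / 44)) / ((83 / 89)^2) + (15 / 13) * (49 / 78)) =359703533 / 38419953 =9.36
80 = 80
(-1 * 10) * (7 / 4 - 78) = 1525 / 2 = 762.50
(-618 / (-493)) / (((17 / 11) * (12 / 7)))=7931 / 16762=0.47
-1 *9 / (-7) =9 / 7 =1.29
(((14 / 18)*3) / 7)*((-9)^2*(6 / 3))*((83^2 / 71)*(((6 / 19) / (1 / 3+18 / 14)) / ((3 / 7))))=54684882 / 22933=2384.55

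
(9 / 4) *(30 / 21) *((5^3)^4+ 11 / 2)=784737740.89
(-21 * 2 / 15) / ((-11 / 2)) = 28 / 55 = 0.51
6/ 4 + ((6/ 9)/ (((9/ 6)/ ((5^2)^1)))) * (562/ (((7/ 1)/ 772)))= 86772989/ 126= 688674.52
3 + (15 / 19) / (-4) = 213 / 76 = 2.80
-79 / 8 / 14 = -79 / 112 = -0.71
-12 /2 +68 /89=-466 /89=-5.24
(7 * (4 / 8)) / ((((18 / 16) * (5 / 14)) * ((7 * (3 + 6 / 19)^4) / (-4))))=-4170272 / 101269035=-0.04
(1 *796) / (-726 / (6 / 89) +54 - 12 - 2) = -796 / 10729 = -0.07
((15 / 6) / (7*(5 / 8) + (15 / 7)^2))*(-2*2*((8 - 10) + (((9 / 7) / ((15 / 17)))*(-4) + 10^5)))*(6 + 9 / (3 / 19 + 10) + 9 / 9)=-596577292864 / 678395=-879395.18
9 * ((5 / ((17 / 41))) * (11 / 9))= 2255 / 17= 132.65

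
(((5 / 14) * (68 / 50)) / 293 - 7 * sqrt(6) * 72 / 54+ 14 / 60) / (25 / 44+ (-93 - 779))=-318098 / 1179622395+ 1232 * sqrt(6) / 115029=0.03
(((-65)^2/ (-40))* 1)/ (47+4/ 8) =-169/ 76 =-2.22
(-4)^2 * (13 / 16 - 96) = -1523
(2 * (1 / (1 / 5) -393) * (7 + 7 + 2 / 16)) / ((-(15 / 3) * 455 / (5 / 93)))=10961 / 42315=0.26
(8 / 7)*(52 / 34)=208 / 119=1.75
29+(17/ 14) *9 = 559/ 14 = 39.93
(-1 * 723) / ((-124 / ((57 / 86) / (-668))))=-0.01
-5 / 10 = -0.50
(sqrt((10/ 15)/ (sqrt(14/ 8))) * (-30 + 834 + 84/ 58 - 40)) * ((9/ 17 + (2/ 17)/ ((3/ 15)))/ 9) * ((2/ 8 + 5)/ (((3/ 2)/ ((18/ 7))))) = 843524 * sqrt(3) * 7^(3/ 4)/ 10353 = 607.32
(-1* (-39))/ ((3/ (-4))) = -52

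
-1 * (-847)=847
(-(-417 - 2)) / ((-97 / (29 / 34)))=-12151 / 3298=-3.68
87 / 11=7.91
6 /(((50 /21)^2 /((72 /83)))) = 47628 /51875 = 0.92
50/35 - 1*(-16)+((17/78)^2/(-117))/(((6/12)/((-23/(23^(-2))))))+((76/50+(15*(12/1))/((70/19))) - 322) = -15217132351/62284950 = -244.31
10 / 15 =2 / 3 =0.67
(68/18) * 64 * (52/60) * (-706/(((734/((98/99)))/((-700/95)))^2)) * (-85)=1241.74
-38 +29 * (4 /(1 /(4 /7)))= 198 /7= 28.29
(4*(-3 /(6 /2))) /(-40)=1 /10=0.10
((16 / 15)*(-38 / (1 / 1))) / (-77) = 608 / 1155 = 0.53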